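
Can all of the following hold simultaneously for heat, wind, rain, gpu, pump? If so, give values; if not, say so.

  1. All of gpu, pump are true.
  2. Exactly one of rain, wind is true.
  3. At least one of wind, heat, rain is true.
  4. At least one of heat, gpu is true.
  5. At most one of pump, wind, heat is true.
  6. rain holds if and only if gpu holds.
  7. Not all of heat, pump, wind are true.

heat: False, wind: False, rain: True, gpu: True, pump: True

  (1) {gpu, pump}: all 2 true ✓
  (2) {rain, wind}: 1 true — exactly one ✓
  (3) {wind, heat, rain}: 1 true — at least one ✓
  (4) {heat, gpu}: 1 true — at least one ✓
  (5) {pump, wind, heat}: 1 true — at most one ✓
  (6) rain=T, gpu=T — same ✓
  (7) {heat, pump, wind}: 1/3 true — not all ✓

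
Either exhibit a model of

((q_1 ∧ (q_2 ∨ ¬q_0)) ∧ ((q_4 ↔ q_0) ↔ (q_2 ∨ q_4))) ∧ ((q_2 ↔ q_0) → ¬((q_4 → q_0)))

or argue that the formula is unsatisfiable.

q_0 = False, q_1 = True, q_2 = True, q_4 = False

  (q_1 ∧ (q_2 ∨ ¬q_0)) ∧ ((q_4 ↔ q_0) ↔ (q_2 ∨ q_4)) = True
    q_1 ∧ (q_2 ∨ ¬q_0) = True
      q_2 ∨ ¬q_0 = True
        ¬q_0 = True
    (q_4 ↔ q_0) ↔ (q_2 ∨ q_4) = True
      q_4 ↔ q_0 = True
      q_2 ∨ q_4 = True
  (q_2 ↔ q_0) → ¬((q_4 → q_0)) = True
    q_2 ↔ q_0 = False
    ¬((q_4 → q_0)) = False
      q_4 → q_0 = True
Both conjuncts True, so the formula holds.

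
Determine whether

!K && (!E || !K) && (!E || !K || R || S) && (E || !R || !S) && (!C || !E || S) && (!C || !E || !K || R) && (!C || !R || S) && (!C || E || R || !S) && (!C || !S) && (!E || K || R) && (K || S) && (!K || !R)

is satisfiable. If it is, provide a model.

Unit clause (!K) forces K = False.
In (K || S) only S is left, so S = True.
In (!C || !S) only !C is left, so C = False.
Set R = False.
  then (!E || K || R) forces E = False.
All clauses satisfied.

C = False; K = False; R = False; E = False; S = True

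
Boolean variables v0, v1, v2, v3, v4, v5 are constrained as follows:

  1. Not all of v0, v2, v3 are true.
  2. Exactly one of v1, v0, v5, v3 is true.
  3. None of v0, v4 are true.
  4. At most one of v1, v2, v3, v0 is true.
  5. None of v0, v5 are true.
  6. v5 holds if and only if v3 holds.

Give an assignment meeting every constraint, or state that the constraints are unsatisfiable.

v0: False, v1: True, v2: False, v3: False, v4: False, v5: False

  (1) {v0, v2, v3}: 0/3 true — not all ✓
  (2) {v1, v0, v5, v3}: 1 true — exactly one ✓
  (3) {v0, v4}: 0 true — none ✓
  (4) {v1, v2, v3, v0}: 1 true — at most one ✓
  (5) {v0, v5}: 0 true — none ✓
  (6) v5=F, v3=F — same ✓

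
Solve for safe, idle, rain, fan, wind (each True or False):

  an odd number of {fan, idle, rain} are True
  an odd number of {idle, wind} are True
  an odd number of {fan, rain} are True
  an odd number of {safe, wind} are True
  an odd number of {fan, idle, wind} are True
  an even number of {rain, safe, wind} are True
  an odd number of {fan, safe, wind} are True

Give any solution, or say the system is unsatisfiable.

safe = False; idle = False; rain = True; fan = False; wind = True

{fan, idle, rain}: 1 true → odd ✓
{idle, wind}: 1 true → odd ✓
{fan, rain}: 1 true → odd ✓
{safe, wind}: 1 true → odd ✓
{fan, idle, wind}: 1 true → odd ✓
{rain, safe, wind}: 2 true → even ✓
{fan, safe, wind}: 1 true → odd ✓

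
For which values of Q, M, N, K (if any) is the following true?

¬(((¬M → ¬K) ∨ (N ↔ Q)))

Q = True, M = False, N = False, K = True

  ¬(((¬M → ¬K) ∨ (N ↔ Q))) = True
    (¬M → ¬K) ∨ (N ↔ Q) = False
      ¬M → ¬K = False
        ¬M = True
        ¬K = False
      N ↔ Q = False
The formula evaluates to True.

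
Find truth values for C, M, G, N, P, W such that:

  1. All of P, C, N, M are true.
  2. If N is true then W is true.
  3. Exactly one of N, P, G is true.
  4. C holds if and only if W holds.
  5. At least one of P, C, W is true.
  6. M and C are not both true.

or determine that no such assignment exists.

Case N = True:
  (1) forces P = True.
  Constraint (3) is violated (N=T, P=T) — contradiction.
Case N = False:
  Constraint (1) is violated (N=F) — contradiction.
Both cases fail — unsatisfiable.

The formula is unsatisfiable.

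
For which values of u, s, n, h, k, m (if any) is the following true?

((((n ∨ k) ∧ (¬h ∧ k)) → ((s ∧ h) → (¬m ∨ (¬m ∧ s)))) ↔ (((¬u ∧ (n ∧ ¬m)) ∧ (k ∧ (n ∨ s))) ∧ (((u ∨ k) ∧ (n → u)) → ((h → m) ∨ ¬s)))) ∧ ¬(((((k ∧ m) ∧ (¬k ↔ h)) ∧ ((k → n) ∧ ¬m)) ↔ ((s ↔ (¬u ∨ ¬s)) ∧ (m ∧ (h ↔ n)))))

Unsatisfiable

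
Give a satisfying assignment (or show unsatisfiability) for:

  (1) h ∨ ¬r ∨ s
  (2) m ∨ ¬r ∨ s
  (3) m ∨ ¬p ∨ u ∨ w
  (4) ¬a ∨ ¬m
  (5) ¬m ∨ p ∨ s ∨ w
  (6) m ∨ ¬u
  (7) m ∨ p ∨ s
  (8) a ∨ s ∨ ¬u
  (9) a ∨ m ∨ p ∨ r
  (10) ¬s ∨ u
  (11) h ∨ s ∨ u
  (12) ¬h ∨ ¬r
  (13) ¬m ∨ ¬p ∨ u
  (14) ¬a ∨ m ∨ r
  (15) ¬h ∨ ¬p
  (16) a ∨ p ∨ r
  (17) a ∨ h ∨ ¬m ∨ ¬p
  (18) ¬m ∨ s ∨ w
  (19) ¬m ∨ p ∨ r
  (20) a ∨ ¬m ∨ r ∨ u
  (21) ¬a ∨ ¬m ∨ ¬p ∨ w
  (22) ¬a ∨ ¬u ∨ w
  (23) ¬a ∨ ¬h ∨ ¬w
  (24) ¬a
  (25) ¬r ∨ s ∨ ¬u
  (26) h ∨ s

u=T, m=T, r=T, s=T, a=F, p=F, h=F, w=F

Unit clause (¬a) forces a = False.
Try u = False:
  (¬s ∨ u) forces s = False.
  (h ∨ s ∨ u) forces h = True.
  (¬h ∨ ¬r) forces r = False.
  (¬h ∨ ¬p) forces p = False.
  clause (a ∨ p ∨ r) is falsified — backtrack.
So u = True.
  then (m ∨ ¬u) forces m = True.
  then (a ∨ s ∨ ¬u) forces s = True.
Try r = False:
  (a ∨ p ∨ r) forces p = True.
  (¬h ∨ ¬p) forces h = False.
  clause (a ∨ h ∨ ¬m ∨ ¬p) is falsified — backtrack.
So r = True.
  then (¬h ∨ ¬r) forces h = False.
  then (a ∨ h ∨ ¬m ∨ ¬p) forces p = False.
Set w = False.
All clauses satisfied.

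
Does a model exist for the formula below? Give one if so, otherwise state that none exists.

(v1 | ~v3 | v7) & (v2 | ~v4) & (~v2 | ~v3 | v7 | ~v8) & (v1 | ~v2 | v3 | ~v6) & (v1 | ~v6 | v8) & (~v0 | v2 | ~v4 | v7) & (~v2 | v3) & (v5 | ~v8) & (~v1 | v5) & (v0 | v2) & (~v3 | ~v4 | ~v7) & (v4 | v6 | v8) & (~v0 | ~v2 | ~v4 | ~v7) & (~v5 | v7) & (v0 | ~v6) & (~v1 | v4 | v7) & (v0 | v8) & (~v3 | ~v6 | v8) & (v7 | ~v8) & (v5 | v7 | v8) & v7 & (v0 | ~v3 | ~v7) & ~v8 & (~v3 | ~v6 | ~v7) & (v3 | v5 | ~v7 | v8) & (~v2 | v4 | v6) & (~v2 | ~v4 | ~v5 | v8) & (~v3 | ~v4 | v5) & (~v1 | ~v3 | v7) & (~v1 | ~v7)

Case v7 = True:
  (~v8) forces v8 = False.
  (v0 | v8) forces v0 = True.
  (~v1 | ~v7) forces v1 = False.
  (v1 | ~v6 | v8) forces v6 = False.
  (v4 | v6 | v8) forces v4 = True.
  (v2 | ~v4) forces v2 = True.
  Clause (~v0 | ~v2 | ~v4 | ~v7) is falsified — contradiction.
Case v7 = False:
  Clause (v7) is falsified — contradiction.
Both cases fail, so the formula is unsatisfiable.

Unsatisfiable — no assignment works.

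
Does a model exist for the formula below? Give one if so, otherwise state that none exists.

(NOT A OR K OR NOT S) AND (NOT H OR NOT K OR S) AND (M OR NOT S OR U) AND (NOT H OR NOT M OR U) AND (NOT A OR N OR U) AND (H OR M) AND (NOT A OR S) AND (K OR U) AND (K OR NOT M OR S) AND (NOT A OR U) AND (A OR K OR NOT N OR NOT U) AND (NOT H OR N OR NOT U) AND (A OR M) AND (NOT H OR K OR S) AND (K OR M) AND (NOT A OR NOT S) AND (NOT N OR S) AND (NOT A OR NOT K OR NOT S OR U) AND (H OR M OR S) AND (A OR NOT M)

Unsatisfiable

Case A = True:
  (NOT A OR S) forces S = True.
  Clause (NOT A OR NOT S) is falsified — contradiction.
Case A = False:
  (A OR M) forces M = True.
  Clause (A OR NOT M) is falsified — contradiction.
Both cases fail, so the formula is unsatisfiable.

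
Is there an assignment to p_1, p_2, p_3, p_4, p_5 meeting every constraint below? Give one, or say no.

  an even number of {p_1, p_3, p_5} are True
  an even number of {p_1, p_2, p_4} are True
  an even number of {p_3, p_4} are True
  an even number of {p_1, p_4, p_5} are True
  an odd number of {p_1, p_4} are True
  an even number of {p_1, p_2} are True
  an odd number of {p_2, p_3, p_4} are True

p_1 = True; p_2 = True; p_3 = False; p_4 = False; p_5 = True

{p_1, p_3, p_5}: 2 true → even ✓
{p_1, p_2, p_4}: 2 true → even ✓
{p_3, p_4}: 0 true → even ✓
{p_1, p_4, p_5}: 2 true → even ✓
{p_1, p_4}: 1 true → odd ✓
{p_1, p_2}: 2 true → even ✓
{p_2, p_3, p_4}: 1 true → odd ✓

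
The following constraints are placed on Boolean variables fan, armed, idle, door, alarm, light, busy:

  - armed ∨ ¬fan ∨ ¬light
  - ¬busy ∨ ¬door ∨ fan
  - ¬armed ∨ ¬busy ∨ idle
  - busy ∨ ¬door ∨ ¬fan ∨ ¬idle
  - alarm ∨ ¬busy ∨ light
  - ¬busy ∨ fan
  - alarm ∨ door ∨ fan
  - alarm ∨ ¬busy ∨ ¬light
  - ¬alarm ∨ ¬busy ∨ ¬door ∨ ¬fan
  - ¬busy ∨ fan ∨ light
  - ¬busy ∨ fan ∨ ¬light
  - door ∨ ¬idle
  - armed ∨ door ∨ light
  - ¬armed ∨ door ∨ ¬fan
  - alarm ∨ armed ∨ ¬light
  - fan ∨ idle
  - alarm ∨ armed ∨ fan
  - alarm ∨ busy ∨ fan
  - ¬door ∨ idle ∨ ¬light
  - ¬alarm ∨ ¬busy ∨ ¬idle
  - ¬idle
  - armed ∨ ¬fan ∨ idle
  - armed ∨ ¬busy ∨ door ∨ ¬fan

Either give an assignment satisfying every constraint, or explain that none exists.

fan: True; armed: True; idle: False; door: True; alarm: False; light: False; busy: False

Unit clause (¬idle) forces idle = False.
In (fan ∨ idle) only fan is left, so fan = True.
In (armed ∨ ¬fan ∨ idle) only armed is left, so armed = True.
In (¬armed ∨ ¬busy ∨ idle) only ¬busy is left, so busy = False.
In (¬armed ∨ door ∨ ¬fan) only door is left, so door = True.
In (¬door ∨ idle ∨ ¬light) only ¬light is left, so light = False.
Set alarm = False.
All clauses satisfied.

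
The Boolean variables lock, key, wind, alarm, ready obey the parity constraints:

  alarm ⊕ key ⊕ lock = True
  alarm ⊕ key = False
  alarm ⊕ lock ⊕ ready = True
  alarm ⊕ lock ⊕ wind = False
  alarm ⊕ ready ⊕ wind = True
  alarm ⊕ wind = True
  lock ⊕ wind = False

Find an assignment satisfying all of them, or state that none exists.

lock = True; key = False; wind = True; alarm = False; ready = False

alarm ⊕ key ⊕ lock = F ⊕ F ⊕ T = True ✓
alarm ⊕ key = F ⊕ F = False ✓
alarm ⊕ lock ⊕ ready = F ⊕ T ⊕ F = True ✓
alarm ⊕ lock ⊕ wind = F ⊕ T ⊕ T = False ✓
alarm ⊕ ready ⊕ wind = F ⊕ F ⊕ T = True ✓
alarm ⊕ wind = F ⊕ T = True ✓
lock ⊕ wind = T ⊕ T = False ✓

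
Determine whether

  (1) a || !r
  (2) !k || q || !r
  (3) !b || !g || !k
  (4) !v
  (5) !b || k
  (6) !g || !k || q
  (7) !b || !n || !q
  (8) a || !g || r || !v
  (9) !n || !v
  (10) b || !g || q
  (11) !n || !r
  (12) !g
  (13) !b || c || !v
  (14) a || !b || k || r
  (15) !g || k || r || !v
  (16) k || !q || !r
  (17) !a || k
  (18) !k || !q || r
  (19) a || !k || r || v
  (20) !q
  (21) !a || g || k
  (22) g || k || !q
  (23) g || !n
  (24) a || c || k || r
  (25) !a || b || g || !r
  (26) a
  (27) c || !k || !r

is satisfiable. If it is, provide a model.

q: False; g: False; c: True; r: False; a: True; n: False; b: False; v: False; k: True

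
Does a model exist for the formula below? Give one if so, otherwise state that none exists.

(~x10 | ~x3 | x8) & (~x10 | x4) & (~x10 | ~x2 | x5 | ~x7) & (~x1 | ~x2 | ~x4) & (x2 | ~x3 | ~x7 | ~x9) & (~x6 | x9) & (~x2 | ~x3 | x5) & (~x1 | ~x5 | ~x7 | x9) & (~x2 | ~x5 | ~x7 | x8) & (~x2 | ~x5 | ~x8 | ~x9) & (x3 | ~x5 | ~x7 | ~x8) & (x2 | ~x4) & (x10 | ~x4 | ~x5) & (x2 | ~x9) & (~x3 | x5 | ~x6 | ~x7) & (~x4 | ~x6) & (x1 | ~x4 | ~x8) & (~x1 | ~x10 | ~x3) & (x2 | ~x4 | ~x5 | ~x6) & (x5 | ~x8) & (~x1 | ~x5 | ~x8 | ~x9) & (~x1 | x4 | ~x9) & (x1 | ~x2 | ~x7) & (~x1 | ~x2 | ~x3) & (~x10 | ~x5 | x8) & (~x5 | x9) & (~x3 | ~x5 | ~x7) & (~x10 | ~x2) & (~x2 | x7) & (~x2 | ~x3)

Set x1 = False.
Try x2 = True:
  (x1 | ~x2 | ~x7) forces x7 = False.
  clause (~x2 | x7) is falsified — backtrack.
So x2 = False.
  then (x2 | ~x4) forces x4 = False.
  then (x2 | ~x9) forces x9 = False.
  then (~x5 | x9) forces x5 = False.
  then (~x10 | x4) forces x10 = False.
  then (~x6 | x9) forces x6 = False.
  then (x5 | ~x8) forces x8 = False.
Set x3 = True.
Set x7 = True.
All clauses satisfied.

x1: False; x2: False; x3: True; x4: False; x5: False; x6: False; x7: True; x8: False; x9: False; x10: False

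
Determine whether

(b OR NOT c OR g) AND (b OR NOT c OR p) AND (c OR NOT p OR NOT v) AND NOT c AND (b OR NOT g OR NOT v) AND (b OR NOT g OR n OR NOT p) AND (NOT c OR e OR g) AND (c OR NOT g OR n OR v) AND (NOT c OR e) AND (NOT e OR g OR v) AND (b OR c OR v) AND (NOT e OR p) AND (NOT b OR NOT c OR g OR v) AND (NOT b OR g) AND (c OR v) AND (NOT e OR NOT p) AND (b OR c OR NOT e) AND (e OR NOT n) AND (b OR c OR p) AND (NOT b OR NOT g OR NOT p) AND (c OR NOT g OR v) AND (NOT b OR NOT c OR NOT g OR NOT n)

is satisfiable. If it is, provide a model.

Unit clause (NOT c) forces c = False.
In (c OR v) only v is left, so v = True.
In (c OR NOT p OR NOT v) only NOT p is left, so p = False.
In (NOT e OR p) only NOT e is left, so e = False.
In (e OR NOT n) only NOT n is left, so n = False.
In (b OR c OR p) only b is left, so b = True.
In (NOT b OR g) only g is left, so g = True.
All clauses satisfied.

n=F, e=F, p=F, c=F, b=T, v=T, g=T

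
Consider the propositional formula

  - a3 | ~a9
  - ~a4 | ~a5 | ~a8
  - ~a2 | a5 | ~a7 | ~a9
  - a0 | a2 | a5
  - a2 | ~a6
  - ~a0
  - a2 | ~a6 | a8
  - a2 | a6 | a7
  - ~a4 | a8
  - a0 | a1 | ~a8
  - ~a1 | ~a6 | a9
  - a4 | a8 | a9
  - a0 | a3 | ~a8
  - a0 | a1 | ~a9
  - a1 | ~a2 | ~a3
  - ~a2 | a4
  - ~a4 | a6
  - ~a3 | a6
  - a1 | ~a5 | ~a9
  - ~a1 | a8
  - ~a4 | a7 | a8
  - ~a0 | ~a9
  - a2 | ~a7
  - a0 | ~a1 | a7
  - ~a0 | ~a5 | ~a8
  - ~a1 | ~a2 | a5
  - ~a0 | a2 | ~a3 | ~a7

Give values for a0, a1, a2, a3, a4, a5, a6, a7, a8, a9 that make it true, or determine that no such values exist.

Unsatisfiable — no assignment works.

Case a2 = True:
  (~a0) forces a0 = False.
  (~a2 | a4) forces a4 = True.
  (~a4 | a8) forces a8 = True.
  (~a4 | ~a5 | ~a8) forces a5 = False.
  (a0 | a1 | ~a8) forces a1 = True.
  Clause (~a1 | ~a2 | a5) is falsified — contradiction.
Case a2 = False:
  (a2 | ~a6) forces a6 = False.
  (~a0) forces a0 = False.
  (a0 | a2 | a5) forces a5 = True.
  (a2 | a6 | a7) forces a7 = True.
  Clause (a2 | ~a7) is falsified — contradiction.
Both cases fail, so the formula is unsatisfiable.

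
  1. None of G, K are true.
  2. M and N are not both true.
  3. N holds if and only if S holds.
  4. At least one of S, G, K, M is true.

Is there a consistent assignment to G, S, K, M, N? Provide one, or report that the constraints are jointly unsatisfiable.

G = False, S = True, K = False, M = False, N = True

  (1) {G, K}: 0 true — none ✓
  (2) M=F, N=T — not both ✓
  (3) N=T, S=T — same ✓
  (4) {S, G, K, M}: 1 true — at least one ✓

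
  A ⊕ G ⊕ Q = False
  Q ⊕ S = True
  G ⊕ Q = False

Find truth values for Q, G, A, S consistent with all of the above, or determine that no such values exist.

Q = False, G = False, A = False, S = True

A ⊕ G ⊕ Q = F ⊕ F ⊕ F = False ✓
Q ⊕ S = F ⊕ T = True ✓
G ⊕ Q = F ⊕ F = False ✓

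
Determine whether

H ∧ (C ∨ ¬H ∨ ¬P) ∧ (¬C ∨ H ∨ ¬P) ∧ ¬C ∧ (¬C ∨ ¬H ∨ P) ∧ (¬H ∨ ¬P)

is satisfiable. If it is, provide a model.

Unit clause (H) forces H = True.
Unit clause (¬C) forces C = False.
In (¬H ∨ ¬P) only ¬P is left, so P = False.
Check each clause:
  (H): H holds.
  (C ∨ ¬H ∨ ¬P): ¬P holds.
  (¬C ∨ H ∨ ¬P): ¬C holds.
  (¬C): ¬C holds.
  (¬C ∨ ¬H ∨ P): ¬C holds.
  (¬H ∨ ¬P): ¬P holds.
All clauses satisfied.

P = False, C = False, H = True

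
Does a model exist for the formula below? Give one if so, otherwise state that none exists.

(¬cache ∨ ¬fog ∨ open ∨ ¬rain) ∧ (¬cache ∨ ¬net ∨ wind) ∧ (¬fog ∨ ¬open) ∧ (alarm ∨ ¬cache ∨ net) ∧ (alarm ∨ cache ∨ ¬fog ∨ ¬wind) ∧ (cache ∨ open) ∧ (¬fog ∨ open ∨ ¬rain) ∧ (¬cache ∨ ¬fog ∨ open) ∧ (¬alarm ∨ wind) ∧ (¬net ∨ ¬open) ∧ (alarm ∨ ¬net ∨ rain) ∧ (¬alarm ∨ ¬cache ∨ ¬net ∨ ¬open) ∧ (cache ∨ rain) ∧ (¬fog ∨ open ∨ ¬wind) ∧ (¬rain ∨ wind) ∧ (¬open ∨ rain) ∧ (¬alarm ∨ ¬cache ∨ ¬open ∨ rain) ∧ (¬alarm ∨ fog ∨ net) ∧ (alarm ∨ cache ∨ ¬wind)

cache = True, alarm = True, wind = True, rain = False, net = True, open = False, fog = False

Set cache = True.
Set alarm = True.
  then (¬alarm ∨ wind) forces wind = True.
Set rain = False.
  then (¬open ∨ rain) forces open = False.
  then (¬cache ∨ ¬fog ∨ open) forces fog = False.
  then (¬alarm ∨ fog ∨ net) forces net = True.
All clauses satisfied.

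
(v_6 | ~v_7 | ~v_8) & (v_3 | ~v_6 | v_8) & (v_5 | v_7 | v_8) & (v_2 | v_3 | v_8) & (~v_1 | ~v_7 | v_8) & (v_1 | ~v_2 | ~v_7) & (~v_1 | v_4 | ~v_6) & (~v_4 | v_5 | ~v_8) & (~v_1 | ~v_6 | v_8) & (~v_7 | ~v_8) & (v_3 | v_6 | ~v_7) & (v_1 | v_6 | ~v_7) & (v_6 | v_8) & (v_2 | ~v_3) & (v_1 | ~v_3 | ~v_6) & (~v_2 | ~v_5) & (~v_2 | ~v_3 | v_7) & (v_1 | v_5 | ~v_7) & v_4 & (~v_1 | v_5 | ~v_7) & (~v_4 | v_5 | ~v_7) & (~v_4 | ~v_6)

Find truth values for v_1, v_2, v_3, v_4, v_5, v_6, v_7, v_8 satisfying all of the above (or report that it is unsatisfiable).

Unit clause (v_4) forces v_4 = True.
In (~v_4 | ~v_6) only ~v_6 is left, so v_6 = False.
In (v_6 | v_8) only v_8 is left, so v_8 = True.
In (v_6 | ~v_7 | ~v_8) only ~v_7 is left, so v_7 = False.
In (~v_4 | v_5 | ~v_8) only v_5 is left, so v_5 = True.
In (~v_2 | ~v_5) only ~v_2 is left, so v_2 = False.
In (v_2 | ~v_3) only ~v_3 is left, so v_3 = False.
Set v_1 = True.
All clauses satisfied.

v_1 = True, v_2 = False, v_3 = False, v_4 = True, v_5 = True, v_6 = False, v_7 = False, v_8 = True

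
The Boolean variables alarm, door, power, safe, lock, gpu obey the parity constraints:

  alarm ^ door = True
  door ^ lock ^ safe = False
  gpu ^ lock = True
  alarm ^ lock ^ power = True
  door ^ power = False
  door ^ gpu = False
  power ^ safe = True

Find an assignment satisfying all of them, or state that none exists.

Unsatisfiable

Adding constraints 1, 2, 4, 7 mod 2: every variable appears an even number of times on the left, so the left side is 0.
But the right sides sum to 1 (mod 2). 0 ≠ 1 — the system is inconsistent.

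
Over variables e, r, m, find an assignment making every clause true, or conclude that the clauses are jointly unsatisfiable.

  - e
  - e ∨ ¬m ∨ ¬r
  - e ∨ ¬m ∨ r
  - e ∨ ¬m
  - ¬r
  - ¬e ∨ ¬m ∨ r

e = True; r = False; m = False

Unit clause (e) forces e = True.
Unit clause (¬r) forces r = False.
In (¬e ∨ ¬m ∨ r) only ¬m is left, so m = False.
All clauses satisfied.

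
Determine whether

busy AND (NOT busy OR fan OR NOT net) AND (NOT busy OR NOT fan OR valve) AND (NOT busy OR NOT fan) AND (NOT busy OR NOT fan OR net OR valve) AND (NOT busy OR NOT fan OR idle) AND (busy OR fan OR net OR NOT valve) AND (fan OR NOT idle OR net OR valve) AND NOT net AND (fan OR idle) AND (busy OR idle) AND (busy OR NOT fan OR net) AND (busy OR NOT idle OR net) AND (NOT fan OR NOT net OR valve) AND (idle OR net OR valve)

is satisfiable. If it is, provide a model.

busy = True, net = False, idle = True, valve = True, fan = False

Unit clause (busy) forces busy = True.
In (NOT busy OR NOT fan) only NOT fan is left, so fan = False.
Unit clause (NOT net) forces net = False.
In (fan OR idle) only idle is left, so idle = True.
In (fan OR NOT idle OR net OR valve) only valve is left, so valve = True.
All clauses satisfied.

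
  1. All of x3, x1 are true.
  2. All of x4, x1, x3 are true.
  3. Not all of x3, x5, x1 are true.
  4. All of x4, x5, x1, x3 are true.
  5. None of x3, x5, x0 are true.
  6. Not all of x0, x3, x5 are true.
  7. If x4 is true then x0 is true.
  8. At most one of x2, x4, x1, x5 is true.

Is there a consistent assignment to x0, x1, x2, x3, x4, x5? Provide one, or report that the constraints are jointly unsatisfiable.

Unsatisfiable — no assignment works.

Case x3 = True:
  Constraint (5) is violated (x3=T) — contradiction.
Case x3 = False:
  Constraint (1) is violated (x3=F) — contradiction.
Both cases fail — unsatisfiable.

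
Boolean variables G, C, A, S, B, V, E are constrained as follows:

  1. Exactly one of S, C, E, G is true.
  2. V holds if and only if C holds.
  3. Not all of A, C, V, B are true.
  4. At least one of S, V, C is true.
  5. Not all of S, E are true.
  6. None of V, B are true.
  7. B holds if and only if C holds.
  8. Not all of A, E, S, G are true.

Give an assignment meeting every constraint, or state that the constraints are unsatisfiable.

G: False, C: False, A: True, S: True, B: False, V: False, E: False

  (1) {S, C, E, G}: 1 true — exactly one ✓
  (2) V=F, C=F — same ✓
  (3) {A, C, V, B}: 1/4 true — not all ✓
  (4) {S, V, C}: 1 true — at least one ✓
  (5) {S, E}: 1/2 true — not all ✓
  (6) {V, B}: 0 true — none ✓
  (7) B=F, C=F — same ✓
  (8) {A, E, S, G}: 2/4 true — not all ✓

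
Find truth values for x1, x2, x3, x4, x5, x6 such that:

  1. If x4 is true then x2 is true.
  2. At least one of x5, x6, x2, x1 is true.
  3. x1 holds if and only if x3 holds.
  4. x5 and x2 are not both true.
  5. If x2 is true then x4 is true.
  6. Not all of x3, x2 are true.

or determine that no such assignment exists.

x1=T, x2=F, x3=T, x4=F, x5=T, x6=T

  (1) x4=F ⇒ x2: vacuous ✓
  (2) {x5, x6, x2, x1}: 3 true — at least one ✓
  (3) x1=T, x3=T — same ✓
  (4) x5=T, x2=F — not both ✓
  (5) x2=F ⇒ x4: vacuous ✓
  (6) {x3, x2}: 1/2 true — not all ✓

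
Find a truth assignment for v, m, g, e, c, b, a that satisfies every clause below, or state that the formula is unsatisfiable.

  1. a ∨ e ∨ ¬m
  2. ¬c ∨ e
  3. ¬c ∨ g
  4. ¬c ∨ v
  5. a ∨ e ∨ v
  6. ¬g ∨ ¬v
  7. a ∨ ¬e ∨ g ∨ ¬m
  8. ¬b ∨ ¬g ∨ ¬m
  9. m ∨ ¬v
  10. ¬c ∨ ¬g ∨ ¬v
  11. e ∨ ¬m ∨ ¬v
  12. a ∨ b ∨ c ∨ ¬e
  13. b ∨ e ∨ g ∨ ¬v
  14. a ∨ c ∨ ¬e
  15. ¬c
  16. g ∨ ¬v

v = False, m = True, g = True, e = False, c = False, b = False, a = True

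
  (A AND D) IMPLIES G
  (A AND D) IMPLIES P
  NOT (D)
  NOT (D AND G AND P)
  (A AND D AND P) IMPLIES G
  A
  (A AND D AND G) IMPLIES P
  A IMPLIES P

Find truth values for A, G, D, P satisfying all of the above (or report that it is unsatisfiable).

A: True, G: True, D: False, P: True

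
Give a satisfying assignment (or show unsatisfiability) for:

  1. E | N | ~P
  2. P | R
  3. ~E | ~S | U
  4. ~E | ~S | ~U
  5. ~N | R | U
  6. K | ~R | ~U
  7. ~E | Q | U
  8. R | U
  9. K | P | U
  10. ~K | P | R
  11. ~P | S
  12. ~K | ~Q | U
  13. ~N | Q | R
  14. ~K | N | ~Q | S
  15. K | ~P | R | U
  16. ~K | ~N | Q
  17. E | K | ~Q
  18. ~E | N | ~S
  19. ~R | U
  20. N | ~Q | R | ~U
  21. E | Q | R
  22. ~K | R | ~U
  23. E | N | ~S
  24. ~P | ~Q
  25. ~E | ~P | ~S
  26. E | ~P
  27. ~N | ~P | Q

Set P = False.
  then (P | R) forces R = True.
  then (~R | U) forces U = True.
  then (K | ~R | ~U) forces K = True.
Set E = False.
Set N = True.
  then (~K | ~N | Q) forces Q = True.
Set S = False.
All clauses satisfied.

P: False, E: False, N: True, S: False, U: True, K: True, Q: True, R: True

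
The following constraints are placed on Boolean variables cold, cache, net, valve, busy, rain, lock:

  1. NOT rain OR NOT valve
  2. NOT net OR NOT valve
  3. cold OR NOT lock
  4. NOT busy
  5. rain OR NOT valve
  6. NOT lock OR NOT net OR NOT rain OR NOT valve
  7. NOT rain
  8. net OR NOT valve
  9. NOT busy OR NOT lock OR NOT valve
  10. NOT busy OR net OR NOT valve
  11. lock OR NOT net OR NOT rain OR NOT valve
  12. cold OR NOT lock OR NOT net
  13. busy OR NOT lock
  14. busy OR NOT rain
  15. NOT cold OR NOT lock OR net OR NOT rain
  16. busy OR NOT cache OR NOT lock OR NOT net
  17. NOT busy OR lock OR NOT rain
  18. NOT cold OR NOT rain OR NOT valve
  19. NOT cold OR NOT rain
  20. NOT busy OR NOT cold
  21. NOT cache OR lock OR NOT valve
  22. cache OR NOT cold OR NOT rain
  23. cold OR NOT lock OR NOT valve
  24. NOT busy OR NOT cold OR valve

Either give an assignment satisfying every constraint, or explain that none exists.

cold=F; cache=T; net=F; valve=F; busy=F; rain=F; lock=F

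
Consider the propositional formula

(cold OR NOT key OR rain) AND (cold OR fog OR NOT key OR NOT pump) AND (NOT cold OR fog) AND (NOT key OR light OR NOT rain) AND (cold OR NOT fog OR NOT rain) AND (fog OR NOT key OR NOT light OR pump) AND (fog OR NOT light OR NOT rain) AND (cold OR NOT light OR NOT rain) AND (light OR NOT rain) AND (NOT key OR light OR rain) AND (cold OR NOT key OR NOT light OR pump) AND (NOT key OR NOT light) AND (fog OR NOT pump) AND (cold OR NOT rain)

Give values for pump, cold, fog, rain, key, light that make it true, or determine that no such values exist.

Set pump = False.
Set cold = False.
  then (cold OR NOT rain) forces rain = False.
  then (cold OR NOT key OR rain) forces key = False.
Set fog = False.
Set light = False.
All clauses satisfied.

pump: False, cold: False, fog: False, rain: False, key: False, light: False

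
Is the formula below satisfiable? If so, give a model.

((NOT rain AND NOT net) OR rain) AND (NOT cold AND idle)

idle = True; rain = False; net = False; cold = False

  (NOT rain AND NOT net) OR rain = True
    NOT rain AND NOT net = True
      NOT rain = True
      NOT net = True
  NOT cold AND idle = True
    NOT cold = True
Both conjuncts True, so the formula holds.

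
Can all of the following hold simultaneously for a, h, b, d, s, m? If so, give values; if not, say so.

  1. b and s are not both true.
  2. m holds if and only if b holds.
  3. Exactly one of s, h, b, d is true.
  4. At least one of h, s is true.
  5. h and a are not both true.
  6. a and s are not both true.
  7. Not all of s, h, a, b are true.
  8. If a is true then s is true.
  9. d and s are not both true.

a = False, h = True, b = False, d = False, s = False, m = False

  (1) b=F, s=F — not both ✓
  (2) m=F, b=F — same ✓
  (3) {s, h, b, d}: 1 true — exactly one ✓
  (4) {h, s}: 1 true — at least one ✓
  (5) h=T, a=F — not both ✓
  (6) a=F, s=F — not both ✓
  (7) {s, h, a, b}: 1/4 true — not all ✓
  (8) a=F ⇒ s: vacuous ✓
  (9) d=F, s=F — not both ✓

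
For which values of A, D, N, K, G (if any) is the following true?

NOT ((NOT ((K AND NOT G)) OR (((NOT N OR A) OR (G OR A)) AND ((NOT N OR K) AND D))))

A: True, D: False, N: True, K: True, G: False

  NOT ((NOT ((K AND NOT G)) OR (((NOT N OR A) OR (G OR A)) AND ((NOT N OR K) AND D)))) = True
    NOT ((K AND NOT G)) OR (((NOT N OR A) OR (G OR A)) AND ((NOT N OR K) AND D)) = False
      NOT ((K AND NOT G)) = False
        K AND NOT G = True
          NOT G = True
      ((NOT N OR A) OR (G OR A)) AND ((NOT N OR K) AND D) = False
        (NOT N OR A) OR (G OR A) = True
          NOT N OR A = True
            NOT N = False
          G OR A = True
        (NOT N OR K) AND D = False
          NOT N OR K = True
            NOT N = False
The formula evaluates to True.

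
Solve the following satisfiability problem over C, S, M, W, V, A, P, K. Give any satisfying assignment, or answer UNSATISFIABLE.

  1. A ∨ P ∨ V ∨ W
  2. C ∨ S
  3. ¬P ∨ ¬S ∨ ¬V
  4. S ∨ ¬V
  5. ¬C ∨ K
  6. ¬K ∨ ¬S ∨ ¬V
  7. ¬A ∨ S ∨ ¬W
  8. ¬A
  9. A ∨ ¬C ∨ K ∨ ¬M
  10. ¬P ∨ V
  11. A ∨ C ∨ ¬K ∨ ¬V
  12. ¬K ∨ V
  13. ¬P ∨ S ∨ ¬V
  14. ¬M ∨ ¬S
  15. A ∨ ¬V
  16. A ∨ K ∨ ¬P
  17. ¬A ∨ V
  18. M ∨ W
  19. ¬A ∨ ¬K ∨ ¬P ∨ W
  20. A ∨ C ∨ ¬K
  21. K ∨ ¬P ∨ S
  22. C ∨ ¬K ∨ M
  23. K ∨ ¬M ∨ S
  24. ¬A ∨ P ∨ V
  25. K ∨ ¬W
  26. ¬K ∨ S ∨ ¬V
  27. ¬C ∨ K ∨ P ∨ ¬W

Case A = True:
  Clause (¬A) is falsified — contradiction.
Case A = False:
  (A ∨ ¬V) forces V = False.
  (¬P ∨ V) forces P = False.
  (A ∨ P ∨ V ∨ W) forces W = True.
  (¬K ∨ V) forces K = False.
  Clause (K ∨ ¬W) is falsified — contradiction.
Both cases fail, so the formula is unsatisfiable.

UNSATISFIABLE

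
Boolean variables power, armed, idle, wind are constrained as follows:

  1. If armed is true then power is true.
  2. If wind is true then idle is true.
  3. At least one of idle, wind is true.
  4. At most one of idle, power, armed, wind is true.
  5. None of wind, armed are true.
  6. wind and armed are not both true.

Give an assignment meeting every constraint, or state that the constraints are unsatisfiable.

power = False, armed = False, idle = True, wind = False

  (1) armed=F ⇒ power: vacuous ✓
  (2) wind=F ⇒ idle: vacuous ✓
  (3) {idle, wind}: 1 true — at least one ✓
  (4) {idle, power, armed, wind}: 1 true — at most one ✓
  (5) {wind, armed}: 0 true — none ✓
  (6) wind=F, armed=F — not both ✓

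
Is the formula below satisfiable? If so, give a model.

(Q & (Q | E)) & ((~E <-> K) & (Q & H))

E=F, H=T, K=T, Q=T

  Q & (Q | E) = True
    Q | E = True
  (~E <-> K) & (Q & H) = True
    ~E <-> K = True
      ~E = True
    Q & H = True
Both conjuncts True, so the formula holds.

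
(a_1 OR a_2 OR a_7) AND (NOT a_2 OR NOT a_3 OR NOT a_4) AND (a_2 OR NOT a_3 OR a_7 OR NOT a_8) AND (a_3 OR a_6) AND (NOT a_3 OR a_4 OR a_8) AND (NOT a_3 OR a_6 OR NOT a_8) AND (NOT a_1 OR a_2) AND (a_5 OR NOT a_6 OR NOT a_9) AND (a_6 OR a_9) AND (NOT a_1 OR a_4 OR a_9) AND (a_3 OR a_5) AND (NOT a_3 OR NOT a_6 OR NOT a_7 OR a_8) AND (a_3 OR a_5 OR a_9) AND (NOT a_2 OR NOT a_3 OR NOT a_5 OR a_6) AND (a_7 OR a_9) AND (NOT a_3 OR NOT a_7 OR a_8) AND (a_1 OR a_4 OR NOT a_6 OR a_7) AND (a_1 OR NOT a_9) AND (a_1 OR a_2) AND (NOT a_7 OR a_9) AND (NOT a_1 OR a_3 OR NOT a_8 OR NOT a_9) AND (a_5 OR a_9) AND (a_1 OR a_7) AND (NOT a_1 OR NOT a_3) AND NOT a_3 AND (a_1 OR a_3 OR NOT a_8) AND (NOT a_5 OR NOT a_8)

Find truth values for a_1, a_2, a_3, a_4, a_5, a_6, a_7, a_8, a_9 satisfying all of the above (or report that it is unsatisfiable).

a_1=T, a_2=T, a_3=F, a_4=F, a_5=T, a_6=T, a_7=F, a_8=F, a_9=T

Unit clause (NOT a_3) forces a_3 = False.
In (a_3 OR a_6) only a_6 is left, so a_6 = True.
In (a_3 OR a_5) only a_5 is left, so a_5 = True.
In (NOT a_5 OR NOT a_8) only NOT a_8 is left, so a_8 = False.
Set a_1 = True.
  then (NOT a_1 OR a_2) forces a_2 = True.
Set a_4 = False.
  then (NOT a_1 OR a_4 OR a_9) forces a_9 = True.
Set a_7 = False.
All clauses satisfied.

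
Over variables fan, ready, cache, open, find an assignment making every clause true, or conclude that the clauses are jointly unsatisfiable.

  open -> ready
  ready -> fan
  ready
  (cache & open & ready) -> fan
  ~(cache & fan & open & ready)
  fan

fan = True, ready = True, cache = False, open = False

Unit clause (fan) forces fan = True.
Unit clause (ready) forces ready = True.
Set cache = False.
Set open = False.
Check each clause:
  (fan): fan holds.
  (ready): ready holds.
  (fan | ~ready): fan holds.
  (~cache | ~fan | ~open | ~ready): ~cache holds.
  (~cache | fan | ~open | ~ready): ~cache holds.
  (~open | ready): ~open holds.
All clauses satisfied.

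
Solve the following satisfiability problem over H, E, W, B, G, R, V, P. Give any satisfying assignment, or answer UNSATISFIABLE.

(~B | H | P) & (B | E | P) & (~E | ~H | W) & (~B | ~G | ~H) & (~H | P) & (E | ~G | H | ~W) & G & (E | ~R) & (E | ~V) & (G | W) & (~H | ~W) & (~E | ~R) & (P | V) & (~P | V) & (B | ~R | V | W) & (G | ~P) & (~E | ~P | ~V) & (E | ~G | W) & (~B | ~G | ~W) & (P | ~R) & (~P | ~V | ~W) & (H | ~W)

H = False, E = True, W = False, B = False, G = True, R = False, V = True, P = False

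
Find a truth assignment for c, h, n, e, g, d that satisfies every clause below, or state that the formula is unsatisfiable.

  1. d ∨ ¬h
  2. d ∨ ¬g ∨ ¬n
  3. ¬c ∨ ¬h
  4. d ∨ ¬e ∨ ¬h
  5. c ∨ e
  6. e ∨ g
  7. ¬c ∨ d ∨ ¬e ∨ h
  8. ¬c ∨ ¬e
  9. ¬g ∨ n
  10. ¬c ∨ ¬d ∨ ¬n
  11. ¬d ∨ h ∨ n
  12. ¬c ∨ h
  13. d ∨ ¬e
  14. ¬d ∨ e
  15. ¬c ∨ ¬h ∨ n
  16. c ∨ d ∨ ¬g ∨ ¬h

c: False, h: False, n: True, e: True, g: True, d: True

Try c = True:
  (¬c ∨ ¬h) forces h = False.
  clause (¬c ∨ h) is falsified — backtrack.
So c = False.
  then (c ∨ e) forces e = True.
  then (d ∨ ¬e) forces d = True.
Set h = False.
  then (¬d ∨ h ∨ n) forces n = True.
Set g = True.
All clauses satisfied.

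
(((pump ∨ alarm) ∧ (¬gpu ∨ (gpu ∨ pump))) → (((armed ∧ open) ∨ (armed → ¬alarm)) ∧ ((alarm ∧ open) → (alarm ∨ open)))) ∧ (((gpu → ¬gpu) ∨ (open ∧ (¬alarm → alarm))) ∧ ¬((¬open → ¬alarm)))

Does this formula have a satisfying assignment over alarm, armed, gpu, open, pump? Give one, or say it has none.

alarm = True, armed = False, gpu = False, open = False, pump = True

  ((pump ∨ alarm) ∧ (¬gpu ∨ (gpu ∨ pump))) → (((armed ∧ open) ∨ (armed → ¬alarm)) ∧ ((alarm ∧ open) → (alarm ∨ open))) = True
    (pump ∨ alarm) ∧ (¬gpu ∨ (gpu ∨ pump)) = True
      pump ∨ alarm = True
      ¬gpu ∨ (gpu ∨ pump) = True
        ¬gpu = True
        gpu ∨ pump = True
    ((armed ∧ open) ∨ (armed → ¬alarm)) ∧ ((alarm ∧ open) → (alarm ∨ open)) = True
      (armed ∧ open) ∨ (armed → ¬alarm) = True
        armed ∧ open = False
        armed → ¬alarm = True
          ¬alarm = False
      (alarm ∧ open) → (alarm ∨ open) = True
        alarm ∧ open = False
        alarm ∨ open = True
  ((gpu → ¬gpu) ∨ (open ∧ (¬alarm → alarm))) ∧ ¬((¬open → ¬alarm)) = True
    (gpu → ¬gpu) ∨ (open ∧ (¬alarm → alarm)) = True
      gpu → ¬gpu = True
        ¬gpu = True
      open ∧ (¬alarm → alarm) = False
        ¬alarm → alarm = True
          ¬alarm = False
    ¬((¬open → ¬alarm)) = True
      ¬open → ¬alarm = False
        ¬open = True
        ¬alarm = False
Both conjuncts True, so the formula holds.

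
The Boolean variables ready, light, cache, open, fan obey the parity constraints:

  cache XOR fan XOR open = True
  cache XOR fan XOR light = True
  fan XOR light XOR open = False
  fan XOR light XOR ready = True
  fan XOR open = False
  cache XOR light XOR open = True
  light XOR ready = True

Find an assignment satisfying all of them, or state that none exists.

ready = True, light = False, cache = True, open = False, fan = False

cache XOR fan XOR open = T XOR F XOR F = True ✓
cache XOR fan XOR light = T XOR F XOR F = True ✓
fan XOR light XOR open = F XOR F XOR F = False ✓
fan XOR light XOR ready = F XOR F XOR T = True ✓
fan XOR open = F XOR F = False ✓
cache XOR light XOR open = T XOR F XOR F = True ✓
light XOR ready = F XOR T = True ✓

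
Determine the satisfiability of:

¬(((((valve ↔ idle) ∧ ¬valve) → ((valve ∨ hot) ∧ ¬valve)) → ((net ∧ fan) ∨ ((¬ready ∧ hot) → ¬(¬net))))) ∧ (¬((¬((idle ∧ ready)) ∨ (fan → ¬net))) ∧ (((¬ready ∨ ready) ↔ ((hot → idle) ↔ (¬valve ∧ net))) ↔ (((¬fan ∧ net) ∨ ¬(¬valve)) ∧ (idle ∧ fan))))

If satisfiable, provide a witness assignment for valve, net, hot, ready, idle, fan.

Case net = True: the conjunct ¬(((((valve ↔ idle) ∧ ¬valve) → ((valve ∨ hot) ∧ ¬valve)) → ((net ∧ fan) ∨ ((¬ready ∧ hot) → ¬(¬net))))) becomes ¬(((((valve ↔ idle) ∧ ¬valve) → ((valve ∨ hot) ∧ ¬valve)) → True)) = False.
Case net = False: the conjunct ¬((¬((idle ∧ ready)) ∨ (fan → ¬net))) becomes ¬((¬((idle ∧ ready)) ∨ True)) = False.
Both cases fail — unsatisfiable.

UNSATISFIABLE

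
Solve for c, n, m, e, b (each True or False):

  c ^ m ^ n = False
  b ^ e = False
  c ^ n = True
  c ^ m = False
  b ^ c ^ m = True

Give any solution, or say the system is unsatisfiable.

c: True; n: False; m: True; e: True; b: True

c ^ m ^ n = T ^ T ^ F = False ✓
b ^ e = T ^ T = False ✓
c ^ n = T ^ F = True ✓
c ^ m = T ^ T = False ✓
b ^ c ^ m = T ^ T ^ T = True ✓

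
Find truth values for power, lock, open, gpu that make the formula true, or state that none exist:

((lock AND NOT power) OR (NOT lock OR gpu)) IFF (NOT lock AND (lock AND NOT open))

power = True, lock = True, open = True, gpu = False

  ((lock AND NOT power) OR (NOT lock OR gpu)) IFF (NOT lock AND (lock AND NOT open)) = True
    (lock AND NOT power) OR (NOT lock OR gpu) = False
      lock AND NOT power = False
        NOT power = False
      NOT lock OR gpu = False
        NOT lock = False
    NOT lock AND (lock AND NOT open) = False
      NOT lock = False
      lock AND NOT open = False
        NOT open = False
The formula evaluates to True.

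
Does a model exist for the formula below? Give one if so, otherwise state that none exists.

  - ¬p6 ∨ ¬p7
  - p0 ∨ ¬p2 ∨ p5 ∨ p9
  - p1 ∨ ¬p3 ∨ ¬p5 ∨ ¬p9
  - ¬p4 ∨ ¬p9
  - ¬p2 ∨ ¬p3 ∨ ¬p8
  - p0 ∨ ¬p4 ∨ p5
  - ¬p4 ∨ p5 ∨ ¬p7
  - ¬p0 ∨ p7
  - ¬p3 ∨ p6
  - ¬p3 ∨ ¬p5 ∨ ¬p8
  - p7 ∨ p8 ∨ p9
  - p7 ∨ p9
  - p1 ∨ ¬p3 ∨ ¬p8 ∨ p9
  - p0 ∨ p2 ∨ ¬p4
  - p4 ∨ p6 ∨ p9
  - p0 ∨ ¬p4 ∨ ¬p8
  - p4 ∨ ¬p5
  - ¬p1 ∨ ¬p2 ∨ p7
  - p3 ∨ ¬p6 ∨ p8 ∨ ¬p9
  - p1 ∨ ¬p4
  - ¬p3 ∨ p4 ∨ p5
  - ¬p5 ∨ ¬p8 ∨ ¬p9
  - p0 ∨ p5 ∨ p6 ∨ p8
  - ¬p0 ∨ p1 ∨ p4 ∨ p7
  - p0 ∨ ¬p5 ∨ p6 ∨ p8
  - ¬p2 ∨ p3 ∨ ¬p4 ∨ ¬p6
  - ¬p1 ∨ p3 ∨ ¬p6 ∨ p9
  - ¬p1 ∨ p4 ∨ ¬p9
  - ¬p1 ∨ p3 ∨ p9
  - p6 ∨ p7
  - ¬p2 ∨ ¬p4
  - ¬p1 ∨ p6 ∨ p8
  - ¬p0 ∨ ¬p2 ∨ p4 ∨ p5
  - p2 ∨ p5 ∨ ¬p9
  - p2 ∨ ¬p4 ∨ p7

Set p0 = False.
Set p1 = False.
  then (p1 ∨ ¬p4) forces p4 = False.
  then (p4 ∨ ¬p5) forces p5 = False.
  then (¬p3 ∨ p4 ∨ p5) forces p3 = False.
Try p2 = False:
  (p2 ∨ p5 ∨ ¬p9) forces p9 = False.
  (p7 ∨ p9) forces p7 = True.
  (¬p6 ∨ ¬p7) forces p6 = False.
  clause (p4 ∨ p6 ∨ p9) is falsified — backtrack.
So p2 = True.
  then (p0 ∨ ¬p2 ∨ p5 ∨ p9) forces p9 = True.
Set p6 = False.
  then (p0 ∨ p5 ∨ p6 ∨ p8) forces p8 = True.
  then (p6 ∨ p7) forces p7 = True.
All clauses satisfied.

p0 = False, p1 = False, p2 = True, p3 = False, p4 = False, p5 = False, p6 = False, p7 = True, p8 = True, p9 = True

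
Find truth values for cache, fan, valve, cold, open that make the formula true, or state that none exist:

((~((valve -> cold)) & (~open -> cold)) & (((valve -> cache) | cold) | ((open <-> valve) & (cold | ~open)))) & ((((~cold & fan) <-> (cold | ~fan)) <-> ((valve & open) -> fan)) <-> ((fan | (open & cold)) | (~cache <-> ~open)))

cache = True, fan = False, valve = True, cold = False, open = True

  (~((valve -> cold)) & (~open -> cold)) & (((valve -> cache) | cold) | ((open <-> valve) & (cold | ~open))) = True
    ~((valve -> cold)) & (~open -> cold) = True
      ~((valve -> cold)) = True
        valve -> cold = False
      ~open -> cold = True
        ~open = False
    ((valve -> cache) | cold) | ((open <-> valve) & (cold | ~open)) = True
      (valve -> cache) | cold = True
        valve -> cache = True
      (open <-> valve) & (cold | ~open) = False
        open <-> valve = True
        cold | ~open = False
          ~open = False
  (((~cold & fan) <-> (cold | ~fan)) <-> ((valve & open) -> fan)) <-> ((fan | (open & cold)) | (~cache <-> ~open)) = True
    ((~cold & fan) <-> (cold | ~fan)) <-> ((valve & open) -> fan) = True
      (~cold & fan) <-> (cold | ~fan) = False
        ~cold & fan = False
          ~cold = True
        cold | ~fan = True
          ~fan = True
      (valve & open) -> fan = False
        valve & open = True
    (fan | (open & cold)) | (~cache <-> ~open) = True
      fan | (open & cold) = False
        open & cold = False
      ~cache <-> ~open = True
        ~cache = False
        ~open = False
Both conjuncts True, so the formula holds.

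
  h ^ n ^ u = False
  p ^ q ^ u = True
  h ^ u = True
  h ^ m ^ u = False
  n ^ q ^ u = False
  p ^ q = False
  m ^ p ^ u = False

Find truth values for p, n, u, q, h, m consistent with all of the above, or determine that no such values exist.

p = False, n = True, u = True, q = False, h = False, m = True

h ^ n ^ u = F ^ T ^ T = False ✓
p ^ q ^ u = F ^ F ^ T = True ✓
h ^ u = F ^ T = True ✓
h ^ m ^ u = F ^ T ^ T = False ✓
n ^ q ^ u = T ^ F ^ T = False ✓
p ^ q = F ^ F = False ✓
m ^ p ^ u = T ^ F ^ T = False ✓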